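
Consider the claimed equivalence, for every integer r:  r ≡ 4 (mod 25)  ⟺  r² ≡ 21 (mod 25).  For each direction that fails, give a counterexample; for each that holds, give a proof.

(⇒) This fails: take r = 4. Then 4 ≡ 4 (mod 25), but 4² = 16 ≡ 16 (mod 25), not 21.

(⇐) This fails: take r = 11. Then 11² = 121 ≡ 21 (mod 25), yet 11 ≡ 11 (mod 25), not 4.

(⇒) fails and (⇐) fails.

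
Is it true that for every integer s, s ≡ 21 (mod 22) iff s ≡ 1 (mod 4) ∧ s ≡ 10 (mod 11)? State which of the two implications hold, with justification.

Only the converse holds.

Converse. If s ≡ 1 (mod 4) and s ≡ 10 (mod 11), then by the Chinese remainder theorem s ≡ 21 (mod 44). Since 21 ≡ 21 (mod 22) and 22 ∣ 44, we get s ≡ 21 (mod 22).

Forward direction. This fails: s = 43 gives 43 ≡ 21 (mod 22) but 43 ≡ 3 (mod 4), so the conjunction on the right does not hold.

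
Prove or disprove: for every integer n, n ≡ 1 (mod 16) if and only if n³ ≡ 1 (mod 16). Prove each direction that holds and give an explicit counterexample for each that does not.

Forward direction. Suppose n ≡ 1 (mod 16). Write n = 16j + 1. Then (16j + 1)³ = 4096j³ + 768j² + 48j + 1 = 16(256j³ + 48j² + 3j) + 1, so n³ ≡ 1 (mod 16).

Converse. Suppose n³ ≡ 1 (mod 16). The only residue r in {0, …, 15} with r³ ≡ 1 (mod 16) is r = 1, so n ≡ 1 (mod 16).

Both implications hold.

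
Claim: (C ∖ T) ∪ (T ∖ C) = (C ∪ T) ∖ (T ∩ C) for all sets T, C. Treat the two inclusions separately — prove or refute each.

The two sets are equal.

(⟹) Let x ∈ (C ∖ T) ∪ (T ∖ C). Then either x ∈ T and x ∉ C; or x ∈ C and x ∉ T. In each case x ∈ (C ∪ T) ∖ (T ∩ C), so (C ∖ T) ∪ (T ∖ C) ⊆ (C ∪ T) ∖ (T ∩ C).

(⟸) Let x ∈ (C ∪ T) ∖ (T ∩ C). Then either x ∈ T and x ∉ C; or x ∈ C and x ∉ T. In each case x ∈ (C ∖ T) ∪ (T ∖ C), so (C ∪ T) ∖ (T ∩ C) ⊆ (C ∖ T) ∪ (T ∖ C).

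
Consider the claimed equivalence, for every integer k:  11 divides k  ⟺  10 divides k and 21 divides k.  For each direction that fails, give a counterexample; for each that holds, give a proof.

Forward direction. This fails: take k = 11. Certainly 11 ∣ 11, but 10 ∤ 11.

Converse. This fails: take k = 210. Both 10 ∣ 210 and 21 ∣ 210, yet 210 is not a multiple of 11 (since 210 = 19·11 + 1), so 11 ∤ 210.

Neither implication holds.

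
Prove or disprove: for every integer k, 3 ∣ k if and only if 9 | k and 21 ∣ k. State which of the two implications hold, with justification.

The forward direction fails; the converse holds.

(←) Suppose 9 ∣ k and 21 ∣ k. Any common multiple of 9 and 21 is a multiple of their lcm; here lcm(9, 21) = 9·21/gcd(9, 21) = 189/3 = 63, so 63 ∣ k. Since 3 ∣ 63, it follows that 3 ∣ k.

(→) This fails: take k = 3. Certainly 3 ∣ 3, but 9 ∤ 3.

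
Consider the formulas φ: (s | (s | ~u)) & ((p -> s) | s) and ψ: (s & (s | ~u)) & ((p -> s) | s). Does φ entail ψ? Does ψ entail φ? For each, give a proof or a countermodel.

(⟸) Assume the antecedent. If u is true, the antecedent forces (u = T, p = F, s = T) or (u = T, p = T, s = T), and the consequent holds there. If u is false, the antecedent forces (u = F, p = F, s = T) or (u = F, p = T, s = T), and the consequent holds there. Either way the consequent holds.

(⟹) This fails. Under u = F, p = F, s = F, the left side is true but the right side is false.

Only the reverse direction holds.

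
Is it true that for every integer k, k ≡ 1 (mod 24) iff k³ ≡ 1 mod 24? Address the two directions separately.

(⟹) Suppose k ≡ 1 (mod 24). Write k = 24j + 1. Then (24j + 1)³ = 13824j³ + 1728j² + 72j + 1 = 24(576j³ + 72j² + 3j) + 1, so k³ ≡ 1 (mod 24).

(⟸) Conversely, suppose k³ ≡ 1 (mod 24). The only residue r in {0, …, 23} with r³ ≡ 1 (mod 24) is r = 1, so k ≡ 1 (mod 24).

Both directions hold.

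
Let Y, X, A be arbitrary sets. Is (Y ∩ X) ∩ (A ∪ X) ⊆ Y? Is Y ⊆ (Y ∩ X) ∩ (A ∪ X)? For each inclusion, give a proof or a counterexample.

(⟹) Let x ∈ (Y ∩ X) ∩ (A ∪ X). Then either x ∈ Y ∩ X and x ∉ A; or x ∈ Y ∩ X ∩ A. In each case x ∈ Y, so (Y ∩ X) ∩ (A ∪ X) ⊆ Y.

(⟸) This inclusion fails. Take Y = {1}, X = ∅, A = ∅; then 1 ∈ Y but 1 ∉ (Y ∩ X) ∩ (A ∪ X).

(⊆) holds; (⊇) fails.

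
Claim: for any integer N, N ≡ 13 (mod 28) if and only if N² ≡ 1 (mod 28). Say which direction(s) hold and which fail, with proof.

(⇒) holds; (⇐) fails.

(⇒) Suppose N ≡ 13 (mod 28). Write N = 28j + 13. Then (28j + 13)² = 784j² + 728j + 169 = 28(28j² + 26j + 6) + 1, so N² ≡ 1 (mod 28).

(⇐) This fails: take N = 1. Then 1² = 1 ≡ 1 (mod 28), yet 1 ≡ 1 (mod 28), not 13.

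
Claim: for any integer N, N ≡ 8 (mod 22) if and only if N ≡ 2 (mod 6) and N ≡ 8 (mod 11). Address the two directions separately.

Forward direction. This fails: N = 52 gives 52 ≡ 8 (mod 22) but 52 ≡ 4 (mod 6), so the conjunction on the right does not hold.

Converse. If N ≡ 2 (mod 6) and N ≡ 8 (mod 11), then by the Chinese remainder theorem N ≡ 8 (mod 66). Since 8 ≡ 8 (mod 22) and 22 ∣ 66, we get N ≡ 8 (mod 22).

Only the converse holds.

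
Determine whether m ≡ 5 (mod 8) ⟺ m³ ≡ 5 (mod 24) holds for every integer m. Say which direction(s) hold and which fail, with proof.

(⇒) fails; (⇐) holds.

[⇒] This fails: take m = 13. Then 13 ≡ 5 (mod 8), but 13³ = 2197 ≡ 13 (mod 24), not 5.

[⇐] Conversely, the residues r modulo 24 with r³ ≡ 5 (mod 24) are exactly {5}, and each is ≡ 5 (mod 8).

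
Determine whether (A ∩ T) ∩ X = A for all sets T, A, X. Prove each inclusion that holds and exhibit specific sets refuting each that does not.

(⟹) Let x ∈ (A ∩ T) ∩ X. Then x ∈ T ∩ A ∩ X, from which x ∈ A.

(⟸) This inclusion fails. Take T = ∅, A = {1}, X = ∅; then 1 ∈ A but 1 ∉ (A ∩ T) ∩ X.

(⊆) holds; (⊇) fails.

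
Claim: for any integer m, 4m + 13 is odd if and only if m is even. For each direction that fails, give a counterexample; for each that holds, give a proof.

Only the converse holds.

(→) This fails: take m = 7. Then 4m + 13 = 41, which is odd, yet m = 7 is odd, not even.

(←) Suppose m is even. Since 4 is even, 4m is even for every m, so 4m + 13 has the same parity as 13, which is odd. Hence 4m + 13 is odd.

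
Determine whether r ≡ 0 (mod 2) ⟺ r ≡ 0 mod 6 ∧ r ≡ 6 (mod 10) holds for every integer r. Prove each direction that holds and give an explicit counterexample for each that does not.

Forward direction. This fails: r = 0 gives 0 ≡ 0 (mod 2) but 0 ≡ 0 (mod 10), so the conjunction on the right does not hold.

Converse. If r ≡ 0 (mod 6) and r ≡ 6 (mod 10), then by the Chinese remainder theorem r ≡ 6 (mod 30). Since 6 ≡ 0 (mod 2) and 2 ∣ 30, we get r ≡ 0 (mod 2).

The forward direction fails; the converse holds.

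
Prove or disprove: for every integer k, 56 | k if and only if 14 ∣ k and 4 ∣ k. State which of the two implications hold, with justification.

Only the forward implication holds.

[⇐] This fails: take k = 28. Both 14 ∣ 28 and 4 ∣ 28, yet 28 is not a multiple of 56 (since 28 = 0·56 + 28), so 56 ∤ 28.

[⇒] If 56 ∣ k, write k = 56q. Since 56 = 4·14, k = 14·(4q), so 14 ∣ k; and since 56 = 14·4, k = 4·(14q), so 4 ∣ k.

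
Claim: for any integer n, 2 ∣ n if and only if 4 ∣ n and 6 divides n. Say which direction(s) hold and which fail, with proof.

(⇒) fails; (⇐) holds.

(⇒) This fails: take n = 2. Certainly 2 ∣ 2, but 4 ∤ 2.

(⇐) Suppose 4 ∣ n and 6 ∣ n. Any common multiple of 4 and 6 is a multiple of their lcm; here lcm(4, 6) = 4·6/gcd(4, 6) = 24/2 = 12, so 12 ∣ n. Since 2 ∣ 12, it follows that 2 ∣ n.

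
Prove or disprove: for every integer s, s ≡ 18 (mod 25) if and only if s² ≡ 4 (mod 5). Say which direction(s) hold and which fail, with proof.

Only the forward implication holds.

(⇒) Suppose s ≡ 18 (mod 25). Then s² ≡ 18² = 324 (mod 25), and since 5 ∣ 25, also s² ≡ 4 (mod 5).

(⇐) This fails: take s = 2. Then 2² = 4 ≡ 4 (mod 5), yet 2 ≡ 2 (mod 25), not 18.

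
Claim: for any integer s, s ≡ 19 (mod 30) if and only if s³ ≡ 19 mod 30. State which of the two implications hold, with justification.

The biconditional holds.

(→) Suppose s ≡ 19 (mod 30). Write s = 30j + 19. Then (30j + 19)³ = 27000j³ + 51300j² + 32490j + 6859 = 30(900j³ + 1710j² + 1083j + 228) + 19, so s³ ≡ 19 (mod 30).

(←) Conversely, suppose s³ ≡ 19 (mod 30). The only residue r in {0, …, 29} with r³ ≡ 19 (mod 30) is r = 19, so s ≡ 19 (mod 30).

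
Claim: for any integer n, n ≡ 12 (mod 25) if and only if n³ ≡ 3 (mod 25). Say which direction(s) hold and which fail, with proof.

Both implications hold.

(⟹) Suppose n ≡ 12 (mod 25). Write n = 25j + 12. Then (25j + 12)³ = 15625j³ + 22500j² + 10800j + 1728 = 25(625j³ + 900j² + 432j + 69) + 3, so n³ ≡ 3 (mod 25).

(⟸) Conversely, suppose n³ ≡ 3 (mod 25). The only residue r in {0, …, 24} with r³ ≡ 3 (mod 25) is r = 12, so n ≡ 12 (mod 25).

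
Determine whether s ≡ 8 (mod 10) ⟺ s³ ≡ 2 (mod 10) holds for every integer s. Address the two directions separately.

[⇐] Suppose s³ ≡ 2 (mod 10). The only residue r in {0, …, 9} with r³ ≡ 2 (mod 10) is r = 8, so s ≡ 8 (mod 10).

[⇒] Suppose s ≡ 8 (mod 10). Write s = 10j + 8. Then (10j + 8)³ = 1000j³ + 2400j² + 1920j + 512 = 10(100j³ + 240j² + 192j + 51) + 2, so s³ ≡ 2 (mod 10).

Equivalent; both directions hold.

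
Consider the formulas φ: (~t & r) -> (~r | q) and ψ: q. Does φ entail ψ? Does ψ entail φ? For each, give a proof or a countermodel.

Not equivalent: only (⇐) holds.

(→) This fails. Under q = F, r = F, t = F, the left side is true but the right side is false.

(←) Assume the antecedent. If q is true, (~t & r) -> (~r | q) reduces to true regardless of the other variables. If q is false, the antecedent cannot hold. Either way (~t & r) -> (~r | q) holds.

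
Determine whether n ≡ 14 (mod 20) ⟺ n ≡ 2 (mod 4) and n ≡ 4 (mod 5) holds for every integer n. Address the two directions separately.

[⇒] Suppose n ≡ 14 (mod 20); write n = 20j + 14. Since 4 ∣ 20, reducing mod 4 gives n ≡ 14 ≡ 2 (mod 4); since 5 ∣ 20, reducing mod 5 gives n ≡ 14 ≡ 4 (mod 5).

[⇐] Conversely, if n ≡ 2 (mod 4) and n ≡ 4 (mod 5), then by the Chinese remainder theorem n ≡ 14 (mod 20). This is exactly n ≡ 14 (mod 20).

The biconditional holds.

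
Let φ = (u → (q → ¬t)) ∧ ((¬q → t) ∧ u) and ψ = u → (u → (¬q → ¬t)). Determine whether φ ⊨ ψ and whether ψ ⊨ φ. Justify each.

Neither implication holds.

(→) This fails. Under t = T, u = T, q = F, the left side is true but the right side is false.

(←) This fails. Under t = F, u = F, q = F, the left side is false but the right side is true.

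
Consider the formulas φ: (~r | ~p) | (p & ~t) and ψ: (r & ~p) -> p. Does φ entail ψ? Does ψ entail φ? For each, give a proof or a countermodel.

(⟹) This fails. Under t = F, r = T, p = F, the left side is true but the right side is false.

(⟸) This fails. Under t = T, r = T, p = T, the left side is false but the right side is true.

Neither direction holds.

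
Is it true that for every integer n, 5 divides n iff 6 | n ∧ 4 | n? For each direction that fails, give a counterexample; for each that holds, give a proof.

Forward direction. This fails: take n = 5. Certainly 5 ∣ 5, but 6 ∤ 5.

Converse. This fails: take n = 12. Both 6 ∣ 12 and 4 ∣ 12, yet 12 is not a multiple of 5 (since 12 = 2·5 + 2), so 5 ∤ 12.

Both directions fail.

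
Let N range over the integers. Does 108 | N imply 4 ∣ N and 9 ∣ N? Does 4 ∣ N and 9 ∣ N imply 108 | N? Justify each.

Only the forward direction holds.

(→) If 108 ∣ N, write N = 108q. Since 108 = 27·4, N = 4·(27q), so 4 ∣ N; and since 108 = 12·9, N = 9·(12q), so 9 ∣ N.

(←) This fails: take N = 36. Both 4 ∣ 36 and 9 ∣ 36, yet 36 is not a multiple of 108 (since 36 = 0·108 + 36), so 108 ∤ 36.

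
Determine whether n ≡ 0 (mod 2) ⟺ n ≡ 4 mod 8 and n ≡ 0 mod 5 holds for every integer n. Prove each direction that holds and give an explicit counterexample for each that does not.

(⇒) fails; (⇐) holds.

[⇒] This fails: n = 0 gives 0 ≡ 0 (mod 2) but 0 ≡ 0 (mod 8), so the conjunction on the right does not hold.

[⇐] Conversely, if n ≡ 4 (mod 8) and n ≡ 0 (mod 5), then by the Chinese remainder theorem n ≡ 20 (mod 40). Since 20 ≡ 0 (mod 2) and 2 ∣ 40, we get n ≡ 0 (mod 2).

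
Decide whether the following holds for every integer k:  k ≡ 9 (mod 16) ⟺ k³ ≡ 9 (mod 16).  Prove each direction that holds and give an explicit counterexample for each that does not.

Both directions hold; the statement is true.

(⇒) Suppose k ≡ 9 (mod 16). Write k = 16j + 9. Then (16j + 9)³ = 4096j³ + 6912j² + 3888j + 729 = 16(256j³ + 432j² + 243j + 45) + 9, so k³ ≡ 9 (mod 16).

(⇐) Conversely, suppose k³ ≡ 9 (mod 16). The only residue r in {0, …, 15} with r³ ≡ 9 (mod 16) is r = 9, so k ≡ 9 (mod 16).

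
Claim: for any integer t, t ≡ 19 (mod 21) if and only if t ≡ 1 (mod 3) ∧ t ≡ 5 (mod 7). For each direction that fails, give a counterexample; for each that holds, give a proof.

[⇐] If t ≡ 1 (mod 3) and t ≡ 5 (mod 7), then by the Chinese remainder theorem t ≡ 19 (mod 21). This is exactly t ≡ 19 (mod 21).

[⇒] Suppose t ≡ 19 (mod 21); write t = 21j + 19. Since 3 ∣ 21, reducing mod 3 gives t ≡ 19 ≡ 1 (mod 3); since 7 ∣ 21, reducing mod 7 gives t ≡ 19 ≡ 5 (mod 7).

The biconditional holds.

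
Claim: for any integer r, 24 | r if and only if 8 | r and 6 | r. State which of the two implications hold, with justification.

Forward direction. If 24 ∣ r, write r = 24q. Since 24 = 3·8, r = 8·(3q), so 8 ∣ r; and since 24 = 4·6, r = 6·(4q), so 6 ∣ r.

Converse. Suppose 8 ∣ r and 6 ∣ r. Any common multiple of 8 and 6 is a multiple of their lcm; here lcm(8, 6) = 8·6/gcd(8, 6) = 48/2 = 24, so 24 ∣ r.

Both implications hold.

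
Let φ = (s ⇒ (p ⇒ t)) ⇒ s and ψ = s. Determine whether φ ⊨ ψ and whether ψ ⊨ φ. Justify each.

Forward direction. Assume the antecedent. If s is true, s reduces to true regardless of the other variables. If s is false, the antecedent cannot hold. Either way s holds.

Converse. Assume the antecedent. If s is true, (s ⇒ (p ⇒ t)) ⇒ s reduces to true regardless of the other variables. If s is false, the antecedent cannot hold. Either way (s ⇒ (p ⇒ t)) ⇒ s holds.

Both directions hold.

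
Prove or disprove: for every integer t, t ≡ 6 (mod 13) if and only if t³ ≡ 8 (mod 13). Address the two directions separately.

The forward direction holds; the converse fails.

(→) Suppose t ≡ 6 (mod 13). Write t = 13j + 6. Then (13j + 6)³ = 2197j³ + 3042j² + 1404j + 216 = 13(169j³ + 234j² + 108j + 16) + 8, so t³ ≡ 8 (mod 13).

(←) This fails: take t = 2. Then 2³ = 8 ≡ 8 (mod 13), yet 2 ≡ 2 (mod 13), not 6.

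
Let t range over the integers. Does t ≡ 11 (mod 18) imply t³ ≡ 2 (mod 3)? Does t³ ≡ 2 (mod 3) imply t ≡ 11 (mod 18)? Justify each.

(→) Suppose t ≡ 11 (mod 18). Then t³ ≡ 11³ = 1331 (mod 18), and since 3 ∣ 18, also t³ ≡ 2 (mod 3).

(←) This fails: take t = 2. Then 2³ = 8 ≡ 2 (mod 3), yet 2 ≡ 2 (mod 18), not 11.

Only the forward implication holds.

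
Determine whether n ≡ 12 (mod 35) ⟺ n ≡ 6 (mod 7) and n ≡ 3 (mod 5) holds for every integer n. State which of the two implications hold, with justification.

(⇒) fails and (⇐) fails.

Forward direction. This fails: n = 12 gives 12 ≡ 12 (mod 35) but 12 ≡ 5 (mod 7), so the conjunction on the right does not hold.

Converse. This fails: n = 13 satisfies both congruences on the right (13 ≡ 6 mod 7 and 13 ≡ 3 mod 5) yet 13 ≡ 13 (mod 35), not 12.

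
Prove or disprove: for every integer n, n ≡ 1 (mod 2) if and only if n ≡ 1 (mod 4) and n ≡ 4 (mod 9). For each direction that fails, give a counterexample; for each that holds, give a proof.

(→) This fails: n = 1 gives 1 ≡ 1 (mod 2) but 1 ≡ 1 (mod 9), so the conjunction on the right does not hold.

(←) Conversely, if n ≡ 1 (mod 4) and n ≡ 4 (mod 9), then by the Chinese remainder theorem n ≡ 13 (mod 36). Since 13 ≡ 1 (mod 2) and 2 ∣ 36, we get n ≡ 1 (mod 2).

Only the converse holds.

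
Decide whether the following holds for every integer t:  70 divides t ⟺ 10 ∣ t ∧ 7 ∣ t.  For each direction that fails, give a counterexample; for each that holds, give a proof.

Both directions hold.

Forward direction. If 70 ∣ t, write t = 70q. Since 70 = 7·10, t = 10·(7q), so 10 ∣ t; and since 70 = 10·7, t = 7·(10q), so 7 ∣ t.

Converse. Suppose 10 ∣ t and 7 ∣ t. Any common multiple of 10 and 7 is a multiple of their lcm; here gcd(10, 7) = 1, so lcm(10, 7) = 10·7 = 70, so 70 ∣ t.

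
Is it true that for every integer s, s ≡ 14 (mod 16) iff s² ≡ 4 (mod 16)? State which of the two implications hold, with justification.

[⇒] Suppose s ≡ 14 (mod 16). Write s = 16j + 14. Then (16j + 14)² = 256j² + 448j + 196 = 16(16j² + 28j + 12) + 4, so s² ≡ 4 (mod 16).

[⇐] This fails: take s = 2. Then 2² = 4 ≡ 4 (mod 16), yet 2 ≡ 2 (mod 16), not 14.

(⇒) holds; (⇐) fails.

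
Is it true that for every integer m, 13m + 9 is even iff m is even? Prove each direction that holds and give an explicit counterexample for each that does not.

(→) This fails: m = 5 gives 13m + 9 = 74, which is even, but 5 is odd, not even.

(←) This also fails: m = 4 is even, but 13m + 9 = 61 is odd, not even.

Both directions fail.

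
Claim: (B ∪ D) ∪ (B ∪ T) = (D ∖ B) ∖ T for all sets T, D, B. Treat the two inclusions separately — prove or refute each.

The sets are not equal: only the reverse inclusion holds.

(⟸) Let x ∈ (D ∖ B) ∖ T. Then x ∈ D and x ∉ T, B, from which x ∈ (B ∪ D) ∪ (B ∪ T).

(⟹) This inclusion fails. Take T = {1}, D = ∅, B = ∅; then 1 ∈ (B ∪ D) ∪ (B ∪ T) but 1 ∉ (D ∖ B) ∖ T.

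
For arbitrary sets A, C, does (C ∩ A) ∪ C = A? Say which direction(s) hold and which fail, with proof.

Forward inclusion. This inclusion fails. Take A = ∅, C = {1}; then 1 ∈ (C ∩ A) ∪ C but 1 ∉ A.

Reverse inclusion. This inclusion fails. Take A = {1}, C = ∅; then 1 ∈ A but 1 ∉ (C ∩ A) ∪ C.

Both inclusions fail.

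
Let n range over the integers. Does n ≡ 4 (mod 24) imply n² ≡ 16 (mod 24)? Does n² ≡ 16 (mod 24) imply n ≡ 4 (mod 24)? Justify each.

Not equivalent: only (⇒) holds.

(→) Suppose n ≡ 4 (mod 24). Write n = 24j + 4. Then (24j + 4)² = 576j² + 192j + 16 = 24(24j² + 8j) + 16, so n² ≡ 16 (mod 24).

(←) This fails: take n = 8. Then 8² = 64 ≡ 16 (mod 24), yet 8 ≡ 8 (mod 24), not 4.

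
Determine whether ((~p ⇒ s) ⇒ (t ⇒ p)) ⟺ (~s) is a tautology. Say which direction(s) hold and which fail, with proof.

Not equivalent: only (⇐) holds.

[⇐] Assume the antecedent. If t is true, the antecedent forces (t = T, s = F, p = F) or (t = T, s = F, p = T), and (~p ⇒ s) ⇒ (t ⇒ p) holds there. If t is false, (~p ⇒ s) ⇒ (t ⇒ p) reduces to true regardless of the other variables. Either way (~p ⇒ s) ⇒ (t ⇒ p) holds.

[⇒] This fails. Under t = F, s = T, p = F, the left side is true but the right side is false.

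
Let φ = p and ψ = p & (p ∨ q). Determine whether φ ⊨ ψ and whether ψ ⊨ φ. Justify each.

The biconditional holds.

(⟸) Assume the antecedent. If p is true, p reduces to true regardless of the other variables. If p is false, the antecedent cannot hold. Either way p holds.

(⟹) Assume the antecedent. If p is true, p & (p ∨ q) reduces to true regardless of the other variables. If p is false, the antecedent cannot hold. Either way p & (p ∨ q) holds.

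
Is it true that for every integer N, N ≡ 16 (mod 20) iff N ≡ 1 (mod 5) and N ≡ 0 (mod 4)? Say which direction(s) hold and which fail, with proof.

(⟹) Suppose N ≡ 16 (mod 20); write N = 20j + 16. Since 5 ∣ 20, reducing mod 5 gives N ≡ 16 ≡ 1 (mod 5); since 4 ∣ 20, reducing mod 4 gives N ≡ 16 ≡ 0 (mod 4).

(⟸) Conversely, if N ≡ 1 (mod 5) and N ≡ 0 (mod 4), then by the Chinese remainder theorem N ≡ 16 (mod 20). This is exactly N ≡ 16 (mod 20).

Both directions hold; the statement is true.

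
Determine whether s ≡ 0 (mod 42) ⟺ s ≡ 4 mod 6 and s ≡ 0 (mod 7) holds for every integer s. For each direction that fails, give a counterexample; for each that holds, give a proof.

(⇒) fails and (⇐) fails.

(⟹) This fails: s = 0 gives 0 ≡ 0 (mod 42) but 0 ≡ 0 (mod 6), so the conjunction on the right does not hold.

(⟸) This fails: s = 28 satisfies both congruences on the right (28 ≡ 4 mod 6 and 28 ≡ 0 mod 7) yet 28 ≡ 28 (mod 42), not 0.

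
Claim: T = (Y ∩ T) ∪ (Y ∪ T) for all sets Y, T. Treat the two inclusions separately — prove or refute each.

(⊇) This inclusion fails. Take Y = {1}, T = ∅; then 1 ∈ (Y ∩ T) ∪ (Y ∪ T) but 1 ∉ T.

(⊆) Let x ∈ T. Then either x ∈ T and x ∉ Y; or x ∈ Y ∩ T. In each case x ∈ (Y ∩ T) ∪ (Y ∪ T), so T ⊆ (Y ∩ T) ∪ (Y ∪ T).

(⊆) holds; (⊇) fails.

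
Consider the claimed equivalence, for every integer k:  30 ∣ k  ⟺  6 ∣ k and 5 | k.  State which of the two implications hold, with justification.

[⇒] If 30 ∣ k, write k = 30q. Since 30 = 5·6, k = 6·(5q), so 6 ∣ k; and since 30 = 6·5, k = 5·(6q), so 5 ∣ k.

[⇐] Suppose 6 ∣ k and 5 ∣ k. Any common multiple of 6 and 5 is a multiple of their lcm; here gcd(6, 5) = 1, so lcm(6, 5) = 6·5 = 30, so 30 ∣ k.

The biconditional holds.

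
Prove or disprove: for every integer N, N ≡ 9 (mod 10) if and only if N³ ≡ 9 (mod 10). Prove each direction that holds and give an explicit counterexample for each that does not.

Both implications hold.

(⟹) Suppose N ≡ 9 (mod 10). Write N = 10j + 9. Then (10j + 9)³ = 1000j³ + 2700j² + 2430j + 729 = 10(100j³ + 270j² + 243j + 72) + 9, so N³ ≡ 9 (mod 10).

(⟸) Conversely, suppose N³ ≡ 9 (mod 10). The only residue r in {0, …, 9} with r³ ≡ 9 (mod 10) is r = 9, so N ≡ 9 (mod 10).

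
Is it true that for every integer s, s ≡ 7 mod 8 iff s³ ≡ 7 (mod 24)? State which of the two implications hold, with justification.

(⟹) This fails: take s = 15. Then 15 ≡ 7 (mod 8), but 15³ = 3375 ≡ 15 (mod 24), not 7.

(⟸) Conversely, the residues r modulo 24 with r³ ≡ 7 (mod 24) are exactly {7}, and each is ≡ 7 (mod 8).

The forward direction fails; the converse holds.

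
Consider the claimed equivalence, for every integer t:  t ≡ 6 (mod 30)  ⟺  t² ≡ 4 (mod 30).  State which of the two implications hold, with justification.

(⟹) This fails: take t = 6. Then 6 ≡ 6 (mod 30), but 6² = 36 ≡ 6 (mod 30), not 4.

(⟸) This fails: take t = 2. Then 2² = 4 ≡ 4 (mod 30), yet 2 ≡ 2 (mod 30), not 6.

Neither direction holds.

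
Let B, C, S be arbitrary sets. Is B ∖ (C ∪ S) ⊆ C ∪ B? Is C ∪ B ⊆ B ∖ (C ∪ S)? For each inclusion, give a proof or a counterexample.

(⊆) Let x ∈ B ∖ (C ∪ S). Then x ∈ B and x ∉ C, S, from which x ∈ C ∪ B.

(⊇) This inclusion fails. Take B = ∅, C = {1}, S = ∅; then 1 ∈ C ∪ B but 1 ∉ B ∖ (C ∪ S).

The sets are not equal: only the forward inclusion holds.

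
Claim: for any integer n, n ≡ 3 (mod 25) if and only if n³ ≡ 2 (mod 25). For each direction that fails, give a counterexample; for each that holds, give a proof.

Both implications hold.

(⇐) Suppose n³ ≡ 2 (mod 25). The only residue r in {0, …, 24} with r³ ≡ 2 (mod 25) is r = 3, so n ≡ 3 (mod 25).

(⇒) Suppose n ≡ 3 (mod 25). Write n = 25j + 3. Then (25j + 3)³ = 15625j³ + 5625j² + 675j + 27 = 25(625j³ + 225j² + 27j + 1) + 2, so n³ ≡ 2 (mod 25).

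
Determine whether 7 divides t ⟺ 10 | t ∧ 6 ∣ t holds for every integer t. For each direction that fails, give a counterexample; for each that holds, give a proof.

Neither direction holds.

[⇒] This fails: take t = 7. Certainly 7 ∣ 7, but 10 ∤ 7.

[⇐] This fails: take t = 30. Both 10 ∣ 30 and 6 ∣ 30, yet 30 is not a multiple of 7 (since 30 = 4·7 + 2), so 7 ∤ 30.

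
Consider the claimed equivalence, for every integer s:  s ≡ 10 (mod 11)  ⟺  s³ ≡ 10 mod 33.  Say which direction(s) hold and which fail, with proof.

Only the reverse direction holds.

Converse. The residues r modulo 33 with r³ ≡ 10 (mod 33) are exactly {10}, and each is ≡ 10 (mod 11).

Forward direction. This fails: take s = 21. Then 21 ≡ 10 (mod 11), but 21³ = 9261 ≡ 21 (mod 33), not 10.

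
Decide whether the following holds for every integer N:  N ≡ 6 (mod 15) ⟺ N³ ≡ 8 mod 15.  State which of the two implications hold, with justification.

Forward direction. This fails: take N = 6. Then 6 ≡ 6 (mod 15), but 6³ = 216 ≡ 6 (mod 15), not 8.

Converse. This fails: take N = 2. Then 2³ = 8 ≡ 8 (mod 15), yet 2 ≡ 2 (mod 15), not 6.

(⇒) fails and (⇐) fails.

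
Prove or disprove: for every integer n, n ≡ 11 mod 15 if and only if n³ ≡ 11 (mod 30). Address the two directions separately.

Not equivalent: only (⇐) holds.

(⇐) The residues r modulo 30 with r³ ≡ 11 (mod 30) are exactly {11}, and each is ≡ 11 (mod 15).

(⇒) This fails: take n = 26. Then 26 ≡ 11 (mod 15), but 26³ = 17576 ≡ 26 (mod 30), not 11.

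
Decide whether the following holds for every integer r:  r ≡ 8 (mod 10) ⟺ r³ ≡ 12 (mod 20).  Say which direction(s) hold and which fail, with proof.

Both directions hold.

(⇒) Suppose r ≡ 8 (mod 10). Working modulo 20, r ∈ {8, 18}; for each such r, r³ ≡ 12 (mod 20).

(⇐) Conversely, the residues r modulo 20 with r³ ≡ 12 (mod 20) are exactly {8, 18}, and each is ≡ 8 (mod 10).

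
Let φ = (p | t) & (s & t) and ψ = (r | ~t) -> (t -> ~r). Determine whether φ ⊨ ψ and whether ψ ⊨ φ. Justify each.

(⇒) fails and (⇐) fails.

(⟹) This fails. Under r = T, s = T, t = T, p = T, the left side is true but the right side is false.

(⟸) This fails. Under r = F, s = F, t = F, p = F, the left side is false but the right side is true.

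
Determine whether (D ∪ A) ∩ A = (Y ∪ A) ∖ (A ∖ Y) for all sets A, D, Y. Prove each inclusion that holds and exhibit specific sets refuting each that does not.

(⟹) This inclusion fails. Take A = {1}, D = ∅, Y = ∅; then 1 ∈ (D ∪ A) ∩ A but 1 ∉ (Y ∪ A) ∖ (A ∖ Y).

(⟸) This inclusion fails. Take A = ∅, D = ∅, Y = {1}; then 1 ∈ (Y ∪ A) ∖ (A ∖ Y) but 1 ∉ (D ∪ A) ∩ A.

(⊆) fails and (⊇) fails.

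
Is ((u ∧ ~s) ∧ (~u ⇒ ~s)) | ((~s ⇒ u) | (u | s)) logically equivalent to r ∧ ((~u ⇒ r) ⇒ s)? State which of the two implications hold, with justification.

(⇒) fails; (⇐) holds.

(⇐) Assume the antecedent. If r is true, the antecedent forces (r = T, u = F, s = T) or (r = T, u = T, s = T), and the consequent holds there. If r is false, the antecedent cannot hold. Either way the consequent holds.

(⇒) This fails. Under r = F, u = T, s = F, the left side is true but the right side is false.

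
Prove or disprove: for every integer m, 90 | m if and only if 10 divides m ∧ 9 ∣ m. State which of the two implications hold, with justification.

[⇒] If 90 ∣ m, write m = 90q. Since 90 = 9·10, m = 10·(9q), so 10 ∣ m; and since 90 = 10·9, m = 9·(10q), so 9 ∣ m.

[⇐] Suppose 10 ∣ m and 9 ∣ m. Any common multiple of 10 and 9 is a multiple of their lcm; here gcd(10, 9) = 1, so lcm(10, 9) = 10·9 = 90, so 90 ∣ m.

Equivalent; both directions hold.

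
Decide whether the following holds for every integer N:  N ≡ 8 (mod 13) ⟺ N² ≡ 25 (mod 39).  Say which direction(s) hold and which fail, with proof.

Neither implication holds.

[⇒] This fails: take N = 21. Then 21 ≡ 8 (mod 13), but 21² = 441 ≡ 12 (mod 39), not 25.

[⇐] This fails: take N = 5. Then 5² = 25 ≡ 25 (mod 39), yet 5 ≡ 5 (mod 13), not 8.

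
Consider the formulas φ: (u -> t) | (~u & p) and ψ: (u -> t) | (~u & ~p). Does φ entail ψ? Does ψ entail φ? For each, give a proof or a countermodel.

Converse. Assume the antecedent. If t is true, (u -> t) | (~u & p) reduces to true regardless of the other variables. If t is false, the antecedent forces (t = F, u = F, p = F) or (t = F, u = F, p = T), and (u -> t) | (~u & p) holds there. Either way (u -> t) | (~u & p) holds.

Forward direction. Assume the antecedent. If t is true, (u -> t) | (~u & ~p) reduces to true regardless of the other variables. If t is false, the antecedent forces (t = F, u = F, p = F) or (t = F, u = F, p = T), and (u -> t) | (~u & ~p) holds there. Either way (u -> t) | (~u & ~p) holds.

Both directions hold.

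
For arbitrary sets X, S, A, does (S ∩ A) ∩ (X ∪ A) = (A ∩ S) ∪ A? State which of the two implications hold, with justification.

(⊆) holds; (⊇) fails.

Forward inclusion. Let x ∈ (S ∩ A) ∩ (X ∪ A). Then either x ∈ S ∩ A and x ∉ X; or x ∈ X ∩ S ∩ A. In each case x ∈ (A ∩ S) ∪ A, so (S ∩ A) ∩ (X ∪ A) ⊆ (A ∩ S) ∪ A.

Reverse inclusion. This inclusion fails. Take X = ∅, S = ∅, A = {1}; then 1 ∈ (A ∩ S) ∪ A but 1 ∉ (S ∩ A) ∩ (X ∪ A).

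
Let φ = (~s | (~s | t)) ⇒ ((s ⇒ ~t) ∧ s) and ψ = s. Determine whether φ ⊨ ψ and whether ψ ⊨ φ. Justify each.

(⇒) holds; (⇐) fails.

(⟸) This fails. Under t = T, s = T, the left side is false but the right side is true.

(⟹) Assume the antecedent. If t is true, the antecedent cannot hold. If t is false, the antecedent forces (t = F, s = T), and s holds there. Either way s holds.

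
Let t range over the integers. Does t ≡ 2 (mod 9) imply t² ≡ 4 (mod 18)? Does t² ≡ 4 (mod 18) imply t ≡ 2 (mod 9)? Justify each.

(⇒) This fails: take t = 11. Then 11 ≡ 2 (mod 9), but 11² = 121 ≡ 13 (mod 18), not 4.

(⇐) This fails: take t = 16. Then 16² = 256 ≡ 4 (mod 18), yet 16 ≡ 7 (mod 9), not 2.

Neither implication holds.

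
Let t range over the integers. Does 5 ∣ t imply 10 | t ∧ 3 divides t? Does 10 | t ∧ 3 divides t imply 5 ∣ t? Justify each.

(⟹) This fails: take t = 5. Certainly 5 ∣ 5, but 10 ∤ 5.

(⟸) Suppose 10 ∣ t and 3 ∣ t. Any common multiple of 10 and 3 is a multiple of their lcm; here gcd(10, 3) = 1, so lcm(10, 3) = 10·3 = 30, so 30 ∣ t. Since 5 ∣ 30, it follows that 5 ∣ t.

Only the reverse direction holds.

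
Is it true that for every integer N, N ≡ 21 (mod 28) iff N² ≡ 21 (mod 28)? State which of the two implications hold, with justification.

[⇒] Suppose N ≡ 21 (mod 28). Write N = 28j + 21. Then (28j + 21)² = 784j² + 1176j + 441 = 28(28j² + 42j + 15) + 21, so N² ≡ 21 (mod 28).

[⇐] This fails: take N = 7. Then 7² = 49 ≡ 21 (mod 28), yet 7 ≡ 7 (mod 28), not 21.

(⇒) holds; (⇐) fails.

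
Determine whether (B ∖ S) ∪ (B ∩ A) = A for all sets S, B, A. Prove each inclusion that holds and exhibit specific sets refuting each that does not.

(⊆) fails and (⊇) fails.

(⟹) This inclusion fails. Take S = ∅, B = {1}, A = ∅; then 1 ∈ (B ∖ S) ∪ (B ∩ A) but 1 ∉ A.

(⟸) This inclusion fails. Take S = ∅, B = ∅, A = {1}; then 1 ∈ A but 1 ∉ (B ∖ S) ∪ (B ∩ A).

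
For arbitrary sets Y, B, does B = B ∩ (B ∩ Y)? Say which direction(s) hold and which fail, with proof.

(⟹) This inclusion fails. Take Y = ∅, B = {1}; then 1 ∈ B but 1 ∉ B ∩ (B ∩ Y).

(⟸) Let x ∈ B ∩ (B ∩ Y). Then x ∈ Y ∩ B, from which x ∈ B.

The sets are not equal: only the reverse inclusion holds.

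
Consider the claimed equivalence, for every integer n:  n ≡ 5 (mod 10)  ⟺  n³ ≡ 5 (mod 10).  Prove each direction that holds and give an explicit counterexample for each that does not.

[⇒] Suppose n ≡ 5 (mod 10). Write n = 10j + 5. Then (10j + 5)³ = 1000j³ + 1500j² + 750j + 125 = 10(100j³ + 150j² + 75j + 12) + 5, so n³ ≡ 5 (mod 10).

[⇐] Conversely, suppose n³ ≡ 5 (mod 10). The only residue r in {0, …, 9} with r³ ≡ 5 (mod 10) is r = 5, so n ≡ 5 (mod 10).

Equivalent; both directions hold.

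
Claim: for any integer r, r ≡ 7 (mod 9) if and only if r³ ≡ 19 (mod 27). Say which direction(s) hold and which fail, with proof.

[⇒] Suppose r ≡ 7 (mod 9). Working modulo 27, r ∈ {7, 16, 25}; for each such r, r³ ≡ 19 (mod 27).

[⇐] Conversely, the residues r modulo 27 with r³ ≡ 19 (mod 27) are exactly {7, 16, 25}, and each is ≡ 7 (mod 9).

The biconditional holds.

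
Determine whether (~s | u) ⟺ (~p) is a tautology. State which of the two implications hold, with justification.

Both directions fail.

(→) This fails. Under u = F, s = F, p = T, the left side is true but the right side is false.

(←) This fails. Under u = F, s = T, p = F, the left side is false but the right side is true.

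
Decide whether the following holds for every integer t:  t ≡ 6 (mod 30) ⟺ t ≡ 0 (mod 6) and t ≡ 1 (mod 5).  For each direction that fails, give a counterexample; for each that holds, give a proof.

Equivalent; both directions hold.

(→) Suppose t ≡ 6 (mod 30); write t = 30j + 6. Since 6 ∣ 30, reducing mod 6 gives t ≡ 6 ≡ 0 (mod 6); since 5 ∣ 30, reducing mod 5 gives t ≡ 6 ≡ 1 (mod 5).

(←) Conversely, if t ≡ 0 (mod 6) and t ≡ 1 (mod 5), then by the Chinese remainder theorem t ≡ 6 (mod 30). This is exactly t ≡ 6 (mod 30).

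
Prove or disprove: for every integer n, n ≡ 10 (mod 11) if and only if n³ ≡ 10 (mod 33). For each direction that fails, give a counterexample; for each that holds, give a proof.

(⇒) fails; (⇐) holds.

(←) The residues r modulo 33 with r³ ≡ 10 (mod 33) are exactly {10}, and each is ≡ 10 (mod 11).

(→) This fails: take n = 21. Then 21 ≡ 10 (mod 11), but 21³ = 9261 ≡ 21 (mod 33), not 10.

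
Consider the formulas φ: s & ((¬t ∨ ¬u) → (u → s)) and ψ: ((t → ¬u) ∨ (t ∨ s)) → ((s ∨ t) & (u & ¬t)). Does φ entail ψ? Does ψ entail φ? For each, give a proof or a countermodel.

Only the reverse direction holds.

(⟹) This fails. Under s = T, u = F, t = F, the left side is true but the right side is false.

(⟸) Assume the antecedent. If s is true, s & ((¬t ∨ ¬u) → (u → s)) reduces to true regardless of the other variables. If s is false, the antecedent cannot hold. Either way s & ((¬t ∨ ¬u) → (u → s)) holds.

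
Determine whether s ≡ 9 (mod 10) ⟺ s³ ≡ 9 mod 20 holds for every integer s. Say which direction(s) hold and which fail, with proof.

The forward direction fails; the converse holds.

[⇒] This fails: take s = 19. Then 19 ≡ 9 (mod 10), but 19³ = 6859 ≡ 19 (mod 20), not 9.

[⇐] Conversely, the residues r modulo 20 with r³ ≡ 9 (mod 20) are exactly {9}, and each is ≡ 9 (mod 10).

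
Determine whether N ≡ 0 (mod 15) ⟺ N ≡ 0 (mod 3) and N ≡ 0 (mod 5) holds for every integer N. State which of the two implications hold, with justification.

Both directions hold; the statement is true.

Converse. If N ≡ 0 (mod 3) and N ≡ 0 (mod 5), then by the Chinese remainder theorem N ≡ 0 (mod 15). This is exactly N ≡ 0 (mod 15).

Forward direction. Suppose N ≡ 0 (mod 15); write N = 15j + 0. Since 3 ∣ 15, reducing mod 3 gives N ≡ 0 (mod 3); since 5 ∣ 15, reducing mod 5 gives N ≡ 0 (mod 5).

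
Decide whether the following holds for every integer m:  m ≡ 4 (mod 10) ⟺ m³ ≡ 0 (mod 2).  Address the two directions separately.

(→) Suppose m ≡ 4 (mod 10). Then m³ ≡ 4³ = 64 (mod 10), and since 2 ∣ 10, also m³ ≡ 0 (mod 2).

(←) This fails: take m = 0. Then 0³ = 0 ≡ 0 (mod 2), yet 0 ≡ 0 (mod 10), not 4.

Not equivalent: only (⇒) holds.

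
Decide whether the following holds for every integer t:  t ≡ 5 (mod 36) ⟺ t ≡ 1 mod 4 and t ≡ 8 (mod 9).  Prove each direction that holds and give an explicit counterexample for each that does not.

Neither implication holds.

Forward direction. This fails: t = 5 gives 5 ≡ 5 (mod 36) but 5 ≡ 5 (mod 9), so the conjunction on the right does not hold.

Converse. This fails: t = 17 satisfies both congruences on the right (17 ≡ 1 mod 4 and 17 ≡ 8 mod 9) yet 17 ≡ 17 (mod 36), not 5.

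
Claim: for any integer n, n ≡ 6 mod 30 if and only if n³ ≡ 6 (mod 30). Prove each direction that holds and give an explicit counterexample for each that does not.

Both directions hold; the statement is true.

[⇒] Suppose n ≡ 6 mod 30. Write n = 30j + 6. Then (30j + 6)³ = 27000j³ + 16200j² + 3240j + 216 = 30(900j³ + 540j² + 108j + 7) + 6, so n³ ≡ 6 (mod 30).

[⇐] Conversely, suppose n³ ≡ 6 (mod 30). The only residue r in {0, …, 29} with r³ ≡ 6 (mod 30) is r = 6, so n ≡ 6 (mod 30).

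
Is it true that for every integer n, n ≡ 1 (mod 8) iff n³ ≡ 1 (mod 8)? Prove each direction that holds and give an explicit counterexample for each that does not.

The biconditional holds.

Forward direction. Suppose n ≡ 1 (mod 8). Write n = 8j + 1. Then (8j + 1)³ = 512j³ + 192j² + 24j + 1 = 8(64j³ + 24j² + 3j) + 1, so n³ ≡ 1 (mod 8).

Converse. For the converse, argue contrapositively. If n ≢ 1 (mod 8), then n is congruent to one of 0, 2, 3, 4, 5, 6, 7 modulo 8, and these give n³ ≡ 0, 0, 3, 0, 5, 0, 7 respectively — never 1.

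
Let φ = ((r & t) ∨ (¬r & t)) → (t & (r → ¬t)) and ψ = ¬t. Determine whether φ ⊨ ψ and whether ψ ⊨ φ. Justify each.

(→) This fails. Under r = F, t = T, the left side is true but the right side is false.

(←) Assume the antecedent. If r is true, the antecedent forces (r = T, t = F), and the consequent holds there. If r is false, the consequent reduces to true regardless of the other variables. Either way the consequent holds.

(⇒) fails; (⇐) holds.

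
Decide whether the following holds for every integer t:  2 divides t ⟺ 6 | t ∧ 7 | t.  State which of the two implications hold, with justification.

(⟹) This fails: take t = 2. Certainly 2 ∣ 2, but 6 ∤ 2.

(⟸) Suppose 6 ∣ t and 7 ∣ t. Any common multiple of 6 and 7 is a multiple of their lcm; here gcd(6, 7) = 1, so lcm(6, 7) = 6·7 = 42, so 42 ∣ t. Since 2 ∣ 42, it follows that 2 ∣ t.

The forward direction fails; the converse holds.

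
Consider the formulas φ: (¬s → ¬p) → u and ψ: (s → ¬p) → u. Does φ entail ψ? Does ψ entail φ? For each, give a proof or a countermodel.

Neither implication holds.

(⟹) This fails. Under s = F, p = T, u = F, the left side is true but the right side is false.

(⟸) This fails. Under s = T, p = T, u = F, the left side is false but the right side is true.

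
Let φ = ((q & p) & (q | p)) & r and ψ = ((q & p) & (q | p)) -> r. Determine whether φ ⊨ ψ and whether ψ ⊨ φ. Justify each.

Converse. This fails. Under q = F, r = F, p = F, the left side is false but the right side is true.

Forward direction. Assume the antecedent. If q is true, the antecedent forces (q = T, r = T, p = T), and ((q & p) & (q | p)) -> r holds there. If q is false, the antecedent cannot hold. Either way ((q & p) & (q | p)) -> r holds.

(⇒) holds; (⇐) fails.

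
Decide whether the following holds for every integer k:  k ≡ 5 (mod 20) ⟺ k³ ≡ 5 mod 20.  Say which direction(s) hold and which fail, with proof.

(→) Suppose k ≡ 5 (mod 20). Write k = 20j + 5. Then (20j + 5)³ = 8000j³ + 6000j² + 1500j + 125 = 20(400j³ + 300j² + 75j + 6) + 5, so k³ ≡ 5 (mod 20).

(←) Conversely, suppose k³ ≡ 5 (mod 20). The only residue r in {0, …, 19} with r³ ≡ 5 (mod 20) is r = 5, so k ≡ 5 (mod 20).

Equivalent; both directions hold.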